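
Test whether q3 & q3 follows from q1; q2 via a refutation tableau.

Initial set: {q1; q2; ~(q3 & q3)}.
~(q3 & q3): β-rule — branch into ~q3  //  ~q3.
  branch 1 (add ~q3):
    ○ open, literals {q1=T, q2=T, q3=F}.
  branch 2 (add ~q3):
    ○ open, literals {q1=T, q2=T, q3=F}.
0 branches closed, 2 open.
An open branch gives a countermodel: q1=T, q2=T, q3=F (unmentioned atoms arbitrary); the premises hold there but the conclusion fails.

No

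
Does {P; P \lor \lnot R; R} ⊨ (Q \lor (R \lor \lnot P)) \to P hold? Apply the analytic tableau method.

Initial set: {P; (P \lor \lnot R); R; \lnot ((Q \lor (R \lor \lnot P)) \to P)}.
\lnot ((Q \lor (R \lor \lnot P)) \to P): α-rule — add (Q \lor (R \lor \lnot P)), \lnot P.
× closes — contains both P and \lnot P.
All 1 branch closes.
Every branch closed, so the premises entail the conclusion.

Yes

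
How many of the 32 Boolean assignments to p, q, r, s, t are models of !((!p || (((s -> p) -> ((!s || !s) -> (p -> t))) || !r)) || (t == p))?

2

Initial set: {!((!p || (((s -> p) -> ((!s || !s) -> (p -> t))) || !r)) || (t == p))}.
!((!p || (((s -> p) -> ((!s || !s) -> (p -> t))) || !r)) || (t == p)): α-rule — add !(!p || (((s -> p) -> ((!s || !s) -> (p -> t))) || !r)), !(t == p).
!(!p || (((s -> p) -> ((!s || !s) -> (p -> t))) || !r)): α-rule — add !!p, !(((s -> p) -> ((!s || !s) -> (p -> t))) || !r).
!(((s -> p) -> ((!s || !s) -> (p -> t))) || !r): α-rule — add !((s -> p) -> ((!s || !s) -> (p -> t))), !!r.
!((s -> p) -> ((!s || !s) -> (p -> t))): α-rule — add (s -> p), !((!s || !s) -> (p -> t)).
!((!s || !s) -> (p -> t)): α-rule — add (!s || !s), !(p -> t).
!(p -> t): α-rule — add p, !t.
!(t == p): β-rule — branch into t, !p  //  !t, p.
  branch 1 (add t, !p):
    × closes — contains both t and !t.
  branch 2 (add !t, p):
    (s -> p): β-rule — branch into !s  //  p.
      branch 2.1 (add !s):
        (!s || !s): β-rule — branch into !s  //  !s.
          branch 2.1.1 (add !s):
            ○ open, literals {p=true, r=true, s=false, t=false}.
          branch 2.1.2 (add !s):
            ○ open, literals {p=true, r=true, s=false, t=false}.
      branch 2.2 (add p):
        (!s || !s): β-rule — branch into !s  //  !s.
          branch 2.2.1 (add !s):
            ○ open, literals {p=true, r=true, s=false, t=false}.
          branch 2.2.2 (add !s):
            ○ open, literals {p=true, r=true, s=false, t=false}.
1 branch closed, 4 open.
Each open branch fixes some atoms; the unmentioned ones are free. Counting distinct full assignments: branch {p=true, r=true, s=false, t=false} (q) contributes 2 new; branch {p=true, r=true, s=false, t=false} (q) contributes 0 new; branch {p=true, r=true, s=false, t=false} (q) contributes 0 new; branch {p=true, r=true, s=false, t=false} (q) contributes 0 new. Total: 2.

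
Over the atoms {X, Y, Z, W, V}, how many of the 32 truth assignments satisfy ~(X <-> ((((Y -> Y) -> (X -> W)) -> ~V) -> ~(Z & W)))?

16

Initial set: {~(X <-> ((((Y -> Y) -> (X -> W)) -> ~V) -> ~(Z & W)))}.
~(X <-> ((((Y -> Y) -> (X -> W)) -> ~V) -> ~(Z & W))): β-rule — branch into X, ~((((Y -> Y) -> (X -> W)) -> ~V) -> ~(Z & W))  //  ~X, ((((Y -> Y) -> (X -> W)) -> ~V) -> ~(Z & W)).
  branch 1 (add X, ~((((Y -> Y) -> (X -> W)) -> ~V) -> ~(Z & W))):
    ~((((Y -> Y) -> (X -> W)) -> ~V) -> ~(Z & W)): α-rule — add (((Y -> Y) -> (X -> W)) -> ~V), ~~(Z & W).
    ~~(Z & W): α-rule — add Z, W.
    (((Y -> Y) -> (X -> W)) -> ~V): β-rule — branch into ~((Y -> Y) -> (X -> W))  //  ~V.
      branch 1.1 (add ~((Y -> Y) -> (X -> W))):
        ~((Y -> Y) -> (X -> W)): α-rule — add (Y -> Y), ~(X -> W).
        ~(X -> W): α-rule — add X, ~W.
        × closes — contains both W and ~W.
      branch 1.2 (add ~V):
        ○ open, literals {V=false, W=true, X=true, Z=true}.
  branch 2 (add ~X, ((((Y -> Y) -> (X -> W)) -> ~V) -> ~(Z & W))):
    ((((Y -> Y) -> (X -> W)) -> ~V) -> ~(Z & W)): β-rule — branch into ~(((Y -> Y) -> (X -> W)) -> ~V)  //  ~(Z & W).
      branch 2.1 (add ~(((Y -> Y) -> (X -> W)) -> ~V)):
        ~(((Y -> Y) -> (X -> W)) -> ~V): α-rule — add ((Y -> Y) -> (X -> W)), ~~V.
        ((Y -> Y) -> (X -> W)): β-rule — branch into ~(Y -> Y)  //  (X -> W).
          branch 2.1.1 (add ~(Y -> Y)):
            ~(Y -> Y): α-rule — add Y, ~Y.
            × closes — contains both Y and ~Y.
          branch 2.1.2 (add (X -> W)):
            (X -> W): β-rule — branch into ~X  //  W.
              branch 2.1.2.1 (add ~X):
                ○ open, literals {V=true, X=false}.
              branch 2.1.2.2 (add W):
                ○ open, literals {V=true, W=true, X=false}.
      branch 2.2 (add ~(Z & W)):
        ~(Z & W): β-rule — branch into ~Z  //  ~W.
          branch 2.2.1 (add ~Z):
            ○ open, literals {X=false, Z=false}.
          branch 2.2.2 (add ~W):
            ○ open, literals {W=false, X=false}.
2 branches closed, 5 open.
Each open branch fixes some atoms; the unmentioned ones are free. Counting distinct full assignments: branch {V=false, W=true, X=true, Z=true} (Y) contributes 2 new; branch {V=true, X=false} (Y, Z, W) contributes 8 new; branch {V=true, W=true, X=false} (Y, Z) contributes 0 new; branch {X=false, Z=false} (Y, W, V) contributes 4 new; branch {W=false, X=false} (Y, Z, V) contributes 2 new. Total: 16.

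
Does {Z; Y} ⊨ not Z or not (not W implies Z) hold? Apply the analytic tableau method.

No

Initial set: {Z; Y; not (not Z or not (not W implies Z))}.
not (not Z or not (not W implies Z)): α-rule — add not not Z, not not (not W implies Z).
not not (not W implies Z): β-rule — branch into not not W  //  Z.
  branch 1 (add not not W):
    ○ open, literals {W=T, Y=T, Z=T}.
  branch 2 (add Z):
    ○ open, literals {Y=T, Z=T}.
0 branches closed, 2 open.
An open branch gives a countermodel: W=T, Y=T, Z=T (unmentioned atoms arbitrary); the premises hold there but the conclusion fails.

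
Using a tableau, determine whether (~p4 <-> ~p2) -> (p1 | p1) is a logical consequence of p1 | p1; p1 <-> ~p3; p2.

Yes

Initial set: {(p1 | p1); (p1 <-> ~p3); p2; ~((~p4 <-> ~p2) -> (p1 | p1))}.
~((~p4 <-> ~p2) -> (p1 | p1)): α-rule — add (~p4 <-> ~p2), ~(p1 | p1).
~(p1 | p1): α-rule — add ~p1, ~p1.
(p1 | p1): β-rule — branch into p1  //  p1.
  branch 1 (add p1):
    × closes — contains both p1 and ~p1.
  branch 2 (add p1):
    × closes — contains both p1 and ~p1.
All 2 branches close.
Every branch closed, so the premises entail the conclusion.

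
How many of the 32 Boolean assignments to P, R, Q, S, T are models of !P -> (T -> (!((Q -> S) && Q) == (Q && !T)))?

Initial set: {(!P -> (T -> (!((Q -> S) && Q) == (Q && !T))))}.
(!P -> (T -> (!((Q -> S) && Q) == (Q && !T)))): β-rule — branch into !!P  //  (T -> (!((Q -> S) && Q) == (Q && !T))).
  branch 1 (add !!P):
    ○ open, literals {P=T}.
  branch 2 (add (T -> (!((Q -> S) && Q) == (Q && !T)))):
    (T -> (!((Q -> S) && Q) == (Q && !T))): β-rule — branch into !T  //  (!((Q -> S) && Q) == (Q && !T)).
      branch 2.1 (add !T):
        ○ open, literals {T=F}.
      branch 2.2 (add (!((Q -> S) && Q) == (Q && !T))):
        (!((Q -> S) && Q) == (Q && !T)): β-rule — branch into !((Q -> S) && Q), (Q && !T)  //  !!((Q -> S) && Q), !(Q && !T).
          branch 2.2.1 (add !((Q -> S) && Q), (Q && !T)):
            (Q && !T): α-rule — add Q, !T.
            !((Q -> S) && Q): β-rule — branch into !(Q -> S)  //  !Q.
              branch 2.2.1.1 (add !(Q -> S)):
                !(Q -> S): α-rule — add Q, !S.
                ○ open, literals {Q=T, S=F, T=F}.
              branch 2.2.1.2 (add !Q):
                × closes — contains both Q and !Q.
          branch 2.2.2 (add !!((Q -> S) && Q), !(Q && !T)):
            !!((Q -> S) && Q): α-rule — add (Q -> S), Q.
            !(Q && !T): β-rule — branch into !Q  //  !!T.
              branch 2.2.2.1 (add !Q):
                × closes — contains both Q and !Q.
              branch 2.2.2.2 (add !!T):
                (Q -> S): β-rule — branch into !Q  //  S.
                  branch 2.2.2.2.1 (add !Q):
                    × closes — contains both Q and !Q.
                  branch 2.2.2.2.2 (add S):
                    ○ open, literals {Q=T, S=T, T=T}.
3 branches closed, 4 open.
Each open branch fixes some atoms; the unmentioned ones are free. Counting distinct full assignments: branch {P=T} (R, Q, S, T) contributes 16 new; branch {T=F} (P, R, Q, S) contributes 8 new; branch {Q=T, S=F, T=F} (P, R) contributes 0 new; branch {Q=T, S=T, T=T} (P, R) contributes 2 new. Total: 26.

26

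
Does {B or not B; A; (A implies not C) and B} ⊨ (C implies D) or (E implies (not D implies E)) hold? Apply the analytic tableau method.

Initial set: {(B or not B); A; ((A implies not C) and B); not ((C implies D) or (E implies (not D implies E)))}.
((A implies not C) and B): α-rule — add (A implies not C), B.
not ((C implies D) or (E implies (not D implies E))): α-rule — add not (C implies D), not (E implies (not D implies E)).
not (C implies D): α-rule — add C, not D.
not (E implies (not D implies E)): α-rule — add E, not (not D implies E).
not (not D implies E): α-rule — add not D, not E.
× closes — contains both E and not E.
All 1 branch closes.
Every branch closed, so the premises entail the conclusion.

Yes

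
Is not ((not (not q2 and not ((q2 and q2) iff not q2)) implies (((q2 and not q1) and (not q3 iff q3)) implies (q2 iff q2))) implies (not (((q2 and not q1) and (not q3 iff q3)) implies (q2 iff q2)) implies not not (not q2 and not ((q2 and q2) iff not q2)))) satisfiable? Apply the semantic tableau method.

Unsatisfiable

Initial set: {not ((not (not q2 and not ((q2 and q2) iff not q2)) implies (((q2 and not q1) and (not q3 iff q3)) implies (q2 iff q2))) implies (not (((q2 and not q1) and (not q3 iff q3)) implies (q2 iff q2)) implies not not (not q2 and not ((q2 and q2) iff not q2))))}.
not ((not (not q2 and not ((q2 and q2) iff not q2)) implies (((q2 and not q1) and (not q3 iff q3)) implies (q2 iff q2))) implies (not (((q2 and not q1) and (not q3 iff q3)) implies (q2 iff q2)) implies not not (not q2 and not ((q2 and q2) iff not q2)))): α-rule — add (not (not q2 and not ((q2 and q2) iff not q2)) implies (((q2 and not q1) and (not q3 iff q3)) implies (q2 iff q2))), not (not (((q2 and not q1) and (not q3 iff q3)) implies (q2 iff q2)) implies not not (not q2 and not ((q2 and q2) iff not q2))).
not (not (((q2 and not q1) and (not q3 iff q3)) implies (q2 iff q2)) implies not not (not q2 and not ((q2 and q2) iff not q2))): α-rule — add not (((q2 and not q1) and (not q3 iff q3)) implies (q2 iff q2)), not not not (not q2 and not ((q2 and q2) iff not q2)).
not (((q2 and not q1) and (not q3 iff q3)) implies (q2 iff q2)): α-rule — add ((q2 and not q1) and (not q3 iff q3)), not (q2 iff q2).
not not not (not q2 and not ((q2 and q2) iff not q2)): drop double negation, giving not (not q2 and not ((q2 and q2) iff not q2)).
((q2 and not q1) and (not q3 iff q3)): α-rule — add (q2 and not q1), (not q3 iff q3).
(q2 and not q1): α-rule — add q2, not q1.
(not (not q2 and not ((q2 and q2) iff not q2)) implies (((q2 and not q1) and (not q3 iff q3)) implies (q2 iff q2))): β-rule — branch into not not (not q2 and not ((q2 and q2) iff not q2))  //  (((q2 and not q1) and (not q3 iff q3)) implies (q2 iff q2)).
  branch 1 (add not not (not q2 and not ((q2 and q2) iff not q2))):
    not not (not q2 and not ((q2 and q2) iff not q2)): α-rule — add not q2, not ((q2 and q2) iff not q2).
    × closes — contains both q2 and not q2.
  branch 2 (add (((q2 and not q1) and (not q3 iff q3)) implies (q2 iff q2))):
    not (q2 iff q2): β-rule — branch into q2, not q2  //  not q2, q2.
      branch 2.1 (add q2, not q2):
        × closes — contains both q2 and not q2.
      branch 2.2 (add not q2, q2):
        × closes — contains both q2 and not q2.
All 3 branches close.
Every branch closed; the formula is unsatisfiable.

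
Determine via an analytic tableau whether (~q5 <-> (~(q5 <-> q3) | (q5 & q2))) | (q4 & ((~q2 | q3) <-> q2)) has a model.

Satisfiable

Initial set: {T ((~q5 <-> (~(q5 <-> q3) | (q5 & q2))) | (q4 & ((~q2 | q3) <-> q2)))}.
T ((~q5 <-> (~(q5 <-> q3) | (q5 & q2))) | (q4 & ((~q2 | q3) <-> q2))): β-rule — branch into T (~q5 <-> (~(q5 <-> q3) | (q5 & q2)))  //  T (q4 & ((~q2 | q3) <-> q2)).
  branch 1 (add T (~q5 <-> (~(q5 <-> q3) | (q5 & q2)))):
    T (~q5 <-> (~(q5 <-> q3) | (q5 & q2))): β-rule — branch into T ~q5, T (~(q5 <-> q3) | (q5 & q2))  //  F ~q5, F (~(q5 <-> q3) | (q5 & q2)).
      branch 1.1 (add T ~q5, T (~(q5 <-> q3) | (q5 & q2))):
        T (~(q5 <-> q3) | (q5 & q2)): β-rule — branch into T ~(q5 <-> q3)  //  T (q5 & q2).
          branch 1.1.1 (add T ~(q5 <-> q3)):
            T ~(q5 <-> q3): β-rule — branch into T q5, F q3  //  F q5, T q3.
              branch 1.1.1.1 (add T q5, F q3):
                × closes — contains both q5 and ~q5.
              branch 1.1.1.2 (add F q5, T q3):
                ○ open, literals {q3=true, q5=false}.
          branch 1.1.2 (add T (q5 & q2)):
            T (q5 & q2): α-rule — add T q5, T q2.
            × closes — contains both q5 and ~q5.
      branch 1.2 (add F ~q5, F (~(q5 <-> q3) | (q5 & q2))):
        F (~(q5 <-> q3) | (q5 & q2)): α-rule — add F ~(q5 <-> q3), F (q5 & q2).
        F ~(q5 <-> q3): β-rule — branch into T q5, T q3  //  F q5, F q3.
          branch 1.2.1 (add T q5, T q3):
            F (q5 & q2): β-rule — branch into F q5  //  F q2.
              branch 1.2.1.1 (add F q5):
                × closes — contains both q5 and ~q5.
              branch 1.2.1.2 (add F q2):
                ○ open, literals {q2=false, q3=true, q5=true}.
          branch 1.2.2 (add F q5, F q3):
            × closes — contains both q5 and ~q5.
  branch 2 (add T (q4 & ((~q2 | q3) <-> q2))):
    T (q4 & ((~q2 | q3) <-> q2)): α-rule — add T q4, T ((~q2 | q3) <-> q2).
    T ((~q2 | q3) <-> q2): β-rule — branch into T (~q2 | q3), T q2  //  F (~q2 | q3), F q2.
      branch 2.1 (add T (~q2 | q3), T q2):
        T (~q2 | q3): β-rule — branch into T ~q2  //  T q3.
          branch 2.1.1 (add T ~q2):
            × closes — contains both q2 and ~q2.
          branch 2.1.2 (add T q3):
            ○ open, literals {q2=true, q3=true, q4=true}.
      branch 2.2 (add F (~q2 | q3), F q2):
        F (~q2 | q3): α-rule — add F ~q2, F q3.
        × closes — contains both q2 and ~q2.
6 branches closed, 3 open.
An open branch gives a satisfying assignment: q3=true, q5=false.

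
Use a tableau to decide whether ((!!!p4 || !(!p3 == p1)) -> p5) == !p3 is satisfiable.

Initial set: {T (((!!!p4 || !(!p3 == p1)) -> p5) == !p3)}.
T (((!!!p4 || !(!p3 == p1)) -> p5) == !p3): β-rule — branch into T ((!!!p4 || !(!p3 == p1)) -> p5), T !p3  //  F ((!!!p4 || !(!p3 == p1)) -> p5), F !p3.
  branch 1 (add T ((!!!p4 || !(!p3 == p1)) -> p5), T !p3):
    T ((!!!p4 || !(!p3 == p1)) -> p5): β-rule — branch into F (!!!p4 || !(!p3 == p1))  //  T p5.
      branch 1.1 (add F (!!!p4 || !(!p3 == p1))):
        F (!!!p4 || !(!p3 == p1)): α-rule — add F !!!p4, F !(!p3 == p1).
        F !!!p4: drop double negation, giving F !p4.
        F !(!p3 == p1): β-rule — branch into T !p3, T p1  //  F !p3, F p1.
          branch 1.1.1 (add T !p3, T p1):
            ○ open, literals {p1=T, p3=F, p4=T}.
          branch 1.1.2 (add F !p3, F p1):
            × closes — contains both p3 and !p3.
      branch 1.2 (add T p5):
        ○ open, literals {p3=F, p5=T}.
  branch 2 (add F ((!!!p4 || !(!p3 == p1)) -> p5), F !p3):
    F ((!!!p4 || !(!p3 == p1)) -> p5): α-rule — add T (!!!p4 || !(!p3 == p1)), F p5.
    T (!!!p4 || !(!p3 == p1)): β-rule — branch into T !!!p4  //  T !(!p3 == p1).
      branch 2.1 (add T !!!p4):
        T !!!p4: drop double negation, giving T !p4.
        ○ open, literals {p3=T, p4=F, p5=F}.
      branch 2.2 (add T !(!p3 == p1)):
        T !(!p3 == p1): β-rule — branch into T !p3, F p1  //  F !p3, T p1.
          branch 2.2.1 (add T !p3, F p1):
            × closes — contains both p3 and !p3.
          branch 2.2.2 (add F !p3, T p1):
            ○ open, literals {p1=T, p3=T, p5=F}.
2 branches closed, 4 open.
An open branch gives a satisfying assignment: p1=T, p3=F, p4=T.

Satisfiable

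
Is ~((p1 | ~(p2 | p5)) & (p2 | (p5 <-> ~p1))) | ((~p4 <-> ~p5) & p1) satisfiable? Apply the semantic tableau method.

Satisfiable

Initial set: {(~((p1 | ~(p2 | p5)) & (p2 | (p5 <-> ~p1))) | ((~p4 <-> ~p5) & p1))}.
(~((p1 | ~(p2 | p5)) & (p2 | (p5 <-> ~p1))) | ((~p4 <-> ~p5) & p1)): β-rule — branch into ~((p1 | ~(p2 | p5)) & (p2 | (p5 <-> ~p1)))  //  ((~p4 <-> ~p5) & p1).
  branch 1 (add ~((p1 | ~(p2 | p5)) & (p2 | (p5 <-> ~p1)))):
    ~((p1 | ~(p2 | p5)) & (p2 | (p5 <-> ~p1))): β-rule — branch into ~(p1 | ~(p2 | p5))  //  ~(p2 | (p5 <-> ~p1)).
      branch 1.1 (add ~(p1 | ~(p2 | p5))):
        ~(p1 | ~(p2 | p5)): α-rule — add ~p1, ~~(p2 | p5).
        ~~(p2 | p5): β-rule — branch into p2  //  p5.
          branch 1.1.1 (add p2):
            ○ open, literals {p1=false, p2=true}.
          branch 1.1.2 (add p5):
            ○ open, literals {p1=false, p5=true}.
      branch 1.2 (add ~(p2 | (p5 <-> ~p1))):
        ~(p2 | (p5 <-> ~p1)): α-rule — add ~p2, ~(p5 <-> ~p1).
        ~(p5 <-> ~p1): β-rule — branch into p5, ~~p1  //  ~p5, ~p1.
          branch 1.2.1 (add p5, ~~p1):
            ○ open, literals {p1=true, p2=false, p5=true}.
          branch 1.2.2 (add ~p5, ~p1):
            ○ open, literals {p1=false, p2=false, p5=false}.
  branch 2 (add ((~p4 <-> ~p5) & p1)):
    ((~p4 <-> ~p5) & p1): α-rule — add (~p4 <-> ~p5), p1.
    (~p4 <-> ~p5): β-rule — branch into ~p4, ~p5  //  ~~p4, ~~p5.
      branch 2.1 (add ~p4, ~p5):
        ○ open, literals {p1=true, p4=false, p5=false}.
      branch 2.2 (add ~~p4, ~~p5):
        ○ open, literals {p1=true, p4=true, p5=true}.
0 branches closed, 6 open.
An open branch gives a satisfying assignment: p1=false, p2=true.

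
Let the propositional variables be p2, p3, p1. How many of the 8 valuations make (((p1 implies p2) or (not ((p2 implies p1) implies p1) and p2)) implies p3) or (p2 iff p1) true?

7

Initial set: {((((p1 implies p2) or (not ((p2 implies p1) implies p1) and p2)) implies p3) or (p2 iff p1))}.
((((p1 implies p2) or (not ((p2 implies p1) implies p1) and p2)) implies p3) or (p2 iff p1)): β-rule — branch into (((p1 implies p2) or (not ((p2 implies p1) implies p1) and p2)) implies p3)  //  (p2 iff p1).
  branch 1 (add (((p1 implies p2) or (not ((p2 implies p1) implies p1) and p2)) implies p3)):
    (((p1 implies p2) or (not ((p2 implies p1) implies p1) and p2)) implies p3): β-rule — branch into not ((p1 implies p2) or (not ((p2 implies p1) implies p1) and p2))  //  p3.
      branch 1.1 (add not ((p1 implies p2) or (not ((p2 implies p1) implies p1) and p2))):
        not ((p1 implies p2) or (not ((p2 implies p1) implies p1) and p2)): α-rule — add not (p1 implies p2), not (not ((p2 implies p1) implies p1) and p2).
        not (p1 implies p2): α-rule — add p1, not p2.
        not (not ((p2 implies p1) implies p1) and p2): β-rule — branch into not not ((p2 implies p1) implies p1)  //  not p2.
          branch 1.1.1 (add not not ((p2 implies p1) implies p1)):
            not not ((p2 implies p1) implies p1): β-rule — branch into not (p2 implies p1)  //  p1.
              branch 1.1.1.1 (add not (p2 implies p1)):
                not (p2 implies p1): α-rule — add p2, not p1.
                × closes — contains both p2 and not p2.
              branch 1.1.1.2 (add p1):
                ○ open, literals {p1=T, p2=F}.
          branch 1.1.2 (add not p2):
            ○ open, literals {p1=T, p2=F}.
      branch 1.2 (add p3):
        ○ open, literals {p3=T}.
  branch 2 (add (p2 iff p1)):
    (p2 iff p1): β-rule — branch into p2, p1  //  not p2, not p1.
      branch 2.1 (add p2, p1):
        ○ open, literals {p1=T, p2=T}.
      branch 2.2 (add not p2, not p1):
        ○ open, literals {p1=F, p2=F}.
1 branch closed, 5 open.
Each open branch fixes some atoms; the unmentioned ones are free. Counting distinct full assignments: branch {p1=T, p2=F} (p3) contributes 2 new; branch {p1=T, p2=F} (p3) contributes 0 new; branch {p3=T} (p2, p1) contributes 3 new; branch {p1=T, p2=T} (p3) contributes 1 new; branch {p1=F, p2=F} (p3) contributes 1 new. Total: 7.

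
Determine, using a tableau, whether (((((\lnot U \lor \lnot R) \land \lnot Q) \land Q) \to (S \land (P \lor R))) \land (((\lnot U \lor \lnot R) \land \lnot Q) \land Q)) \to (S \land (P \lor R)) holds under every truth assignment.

Assume the negation and expand:
Initial set: {\lnot ((((((\lnot U \lor \lnot R) \land \lnot Q) \land Q) \to (S \land (P \lor R))) \land (((\lnot U \lor \lnot R) \land \lnot Q) \land Q)) \to (S \land (P \lor R)))}.
\lnot ((((((\lnot U \lor \lnot R) \land \lnot Q) \land Q) \to (S \land (P \lor R))) \land (((\lnot U \lor \lnot R) \land \lnot Q) \land Q)) \to (S \land (P \lor R))): α-rule — add (((((\lnot U \lor \lnot R) \land \lnot Q) \land Q) \to (S \land (P \lor R))) \land (((\lnot U \lor \lnot R) \land \lnot Q) \land Q)), \lnot (S \land (P \lor R)).
(((((\lnot U \lor \lnot R) \land \lnot Q) \land Q) \to (S \land (P \lor R))) \land (((\lnot U \lor \lnot R) \land \lnot Q) \land Q)): α-rule — add ((((\lnot U \lor \lnot R) \land \lnot Q) \land Q) \to (S \land (P \lor R))), (((\lnot U \lor \lnot R) \land \lnot Q) \land Q).
(((\lnot U \lor \lnot R) \land \lnot Q) \land Q): α-rule — add ((\lnot U \lor \lnot R) \land \lnot Q), Q.
((\lnot U \lor \lnot R) \land \lnot Q): α-rule — add (\lnot U \lor \lnot R), \lnot Q.
× closes — contains both Q and \lnot Q.
All 1 branch closes.
Every branch closed, so the negation is unsatisfiable and the formula is valid.

Valid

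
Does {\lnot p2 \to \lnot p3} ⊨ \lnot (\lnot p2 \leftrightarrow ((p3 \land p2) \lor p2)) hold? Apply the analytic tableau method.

Initial set: {(\lnot p2 \to \lnot p3); \lnot \lnot (\lnot p2 \leftrightarrow ((p3 \land p2) \lor p2))}.
(\lnot p2 \to \lnot p3): β-rule — branch into \lnot \lnot p2  //  \lnot p3.
  branch 1 (add \lnot \lnot p2):
    \lnot \lnot (\lnot p2 \leftrightarrow ((p3 \land p2) \lor p2)): β-rule — branch into \lnot p2, ((p3 \land p2) \lor p2)  //  \lnot \lnot p2, \lnot ((p3 \land p2) \lor p2).
      branch 1.1 (add \lnot p2, ((p3 \land p2) \lor p2)):
        × closes — contains both p2 and \lnot p2.
      branch 1.2 (add \lnot \lnot p2, \lnot ((p3 \land p2) \lor p2)):
        \lnot ((p3 \land p2) \lor p2): α-rule — add \lnot (p3 \land p2), \lnot p2.
        × closes — contains both p2 and \lnot p2.
  branch 2 (add \lnot p3):
    \lnot \lnot (\lnot p2 \leftrightarrow ((p3 \land p2) \lor p2)): β-rule — branch into \lnot p2, ((p3 \land p2) \lor p2)  //  \lnot \lnot p2, \lnot ((p3 \land p2) \lor p2).
      branch 2.1 (add \lnot p2, ((p3 \land p2) \lor p2)):
        ((p3 \land p2) \lor p2): β-rule — branch into (p3 \land p2)  //  p2.
          branch 2.1.1 (add (p3 \land p2)):
            (p3 \land p2): α-rule — add p3, p2.
            × closes — contains both p3 and \lnot p3.
          branch 2.1.2 (add p2):
            × closes — contains both p2 and \lnot p2.
      branch 2.2 (add \lnot \lnot p2, \lnot ((p3 \land p2) \lor p2)):
        \lnot ((p3 \land p2) \lor p2): α-rule — add \lnot (p3 \land p2), \lnot p2.
        × closes — contains both p2 and \lnot p2.
All 5 branches close.
Every branch closed, so the premises entail the conclusion.

Yes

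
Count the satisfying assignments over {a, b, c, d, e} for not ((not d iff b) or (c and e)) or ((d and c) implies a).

29

Initial set: {T (not ((not d iff b) or (c and e)) or ((d and c) implies a))}.
T (not ((not d iff b) or (c and e)) or ((d and c) implies a)): β-rule — branch into T not ((not d iff b) or (c and e))  //  T ((d and c) implies a).
  branch 1 (add T not ((not d iff b) or (c and e))):
    T not ((not d iff b) or (c and e)): α-rule — add F (not d iff b), F (c and e).
    F (not d iff b): β-rule — branch into T not d, F b  //  F not d, T b.
      branch 1.1 (add T not d, F b):
        F (c and e): β-rule — branch into F c  //  F e.
          branch 1.1.1 (add F c):
            ○ open, literals {b=0, c=0, d=0}.
          branch 1.1.2 (add F e):
            ○ open, literals {b=0, d=0, e=0}.
      branch 1.2 (add F not d, T b):
        F (c and e): β-rule — branch into F c  //  F e.
          branch 1.2.1 (add F c):
            ○ open, literals {b=1, c=0, d=1}.
          branch 1.2.2 (add F e):
            ○ open, literals {b=1, d=1, e=0}.
  branch 2 (add T ((d and c) implies a)):
    T ((d and c) implies a): β-rule — branch into F (d and c)  //  T a.
      branch 2.1 (add F (d and c)):
        F (d and c): β-rule — branch into F d  //  F c.
          branch 2.1.1 (add F d):
            ○ open, literals {d=0}.
          branch 2.1.2 (add F c):
            ○ open, literals {c=0}.
      branch 2.2 (add T a):
        ○ open, literals {a=1}.
0 branches closed, 7 open.
Each open branch fixes some atoms; the unmentioned ones are free. Counting distinct full assignments: branch {b=0, c=0, d=0} (a, e) contributes 4 new; branch {b=0, d=0, e=0} (a, c) contributes 2 new; branch {b=1, c=0, d=1} (a, e) contributes 4 new; branch {b=1, d=1, e=0} (a, c) contributes 2 new; branch {d=0} (a, b, c, e) contributes 10 new; branch {c=0} (a, b, d, e) contributes 4 new; branch {a=1} (b, c, d, e) contributes 3 new. Total: 29.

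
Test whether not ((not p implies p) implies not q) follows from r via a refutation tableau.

Initial set: {r; not not ((not p implies p) implies not q)}.
not not ((not p implies p) implies not q): β-rule — branch into not (not p implies p)  //  not q.
  branch 1 (add not (not p implies p)):
    not (not p implies p): α-rule — add not p, not p.
    ○ open, literals {p=F, r=T}.
  branch 2 (add not q):
    ○ open, literals {q=F, r=T}.
0 branches closed, 2 open.
An open branch gives a countermodel: p=F, r=T (unmentioned atoms arbitrary); the premises hold there but the conclusion fails.

No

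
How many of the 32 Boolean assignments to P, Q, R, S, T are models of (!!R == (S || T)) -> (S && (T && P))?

18

Initial set: {((!!R == (S || T)) -> (S && (T && P)))}.
((!!R == (S || T)) -> (S && (T && P))): β-rule — branch into !(!!R == (S || T))  //  (S && (T && P)).
  branch 1 (add !(!!R == (S || T))):
    !(!!R == (S || T)): β-rule — branch into !!R, !(S || T)  //  !!!R, (S || T).
      branch 1.1 (add !!R, !(S || T)):
        !!R: drop double negation, giving R.
        !(S || T): α-rule — add !S, !T.
        ○ open, literals {R=T, S=F, T=F}.
      branch 1.2 (add !!!R, (S || T)):
        !!!R: drop double negation, giving !R.
        (S || T): β-rule — branch into S  //  T.
          branch 1.2.1 (add S):
            ○ open, literals {R=F, S=T}.
          branch 1.2.2 (add T):
            ○ open, literals {R=F, T=T}.
  branch 2 (add (S && (T && P))):
    (S && (T && P)): α-rule — add S, (T && P).
    (T && P): α-rule — add T, P.
    ○ open, literals {P=T, S=T, T=T}.
0 branches closed, 4 open.
Each open branch fixes some atoms; the unmentioned ones are free. Counting distinct full assignments: branch {R=T, S=F, T=F} (P, Q) contributes 4 new; branch {R=F, S=T} (P, Q, T) contributes 8 new; branch {R=F, T=T} (P, Q, S) contributes 4 new; branch {P=T, S=T, T=T} (Q, R) contributes 2 new. Total: 18.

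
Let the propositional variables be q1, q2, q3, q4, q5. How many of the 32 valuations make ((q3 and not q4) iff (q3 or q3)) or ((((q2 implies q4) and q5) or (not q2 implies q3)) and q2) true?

Initial set: {(((q3 and not q4) iff (q3 or q3)) or ((((q2 implies q4) and q5) or (not q2 implies q3)) and q2))}.
(((q3 and not q4) iff (q3 or q3)) or ((((q2 implies q4) and q5) or (not q2 implies q3)) and q2)): β-rule — branch into ((q3 and not q4) iff (q3 or q3))  //  ((((q2 implies q4) and q5) or (not q2 implies q3)) and q2).
  branch 1 (add ((q3 and not q4) iff (q3 or q3))):
    ((q3 and not q4) iff (q3 or q3)): β-rule — branch into (q3 and not q4), (q3 or q3)  //  not (q3 and not q4), not (q3 or q3).
      branch 1.1 (add (q3 and not q4), (q3 or q3)):
        (q3 and not q4): α-rule — add q3, not q4.
        (q3 or q3): β-rule — branch into q3  //  q3.
          branch 1.1.1 (add q3):
            ○ open, literals {q3=T, q4=F}.
          branch 1.1.2 (add q3):
            ○ open, literals {q3=T, q4=F}.
      branch 1.2 (add not (q3 and not q4), not (q3 or q3)):
        not (q3 or q3): α-rule — add not q3, not q3.
        not (q3 and not q4): β-rule — branch into not q3  //  not not q4.
          branch 1.2.1 (add not q3):
            ○ open, literals {q3=F}.
          branch 1.2.2 (add not not q4):
            ○ open, literals {q3=F, q4=T}.
  branch 2 (add ((((q2 implies q4) and q5) or (not q2 implies q3)) and q2)):
    ((((q2 implies q4) and q5) or (not q2 implies q3)) and q2): α-rule — add (((q2 implies q4) and q5) or (not q2 implies q3)), q2.
    (((q2 implies q4) and q5) or (not q2 implies q3)): β-rule — branch into ((q2 implies q4) and q5)  //  (not q2 implies q3).
      branch 2.1 (add ((q2 implies q4) and q5)):
        ((q2 implies q4) and q5): α-rule — add (q2 implies q4), q5.
        (q2 implies q4): β-rule — branch into not q2  //  q4.
          branch 2.1.1 (add not q2):
            × closes — contains both q2 and not q2.
          branch 2.1.2 (add q4):
            ○ open, literals {q2=T, q4=T, q5=T}.
      branch 2.2 (add (not q2 implies q3)):
        (not q2 implies q3): β-rule — branch into not not q2  //  q3.
          branch 2.2.1 (add not not q2):
            ○ open, literals {q2=T}.
          branch 2.2.2 (add q3):
            ○ open, literals {q2=T, q3=T}.
1 branch closed, 7 open.
Each open branch fixes some atoms; the unmentioned ones are free. Counting distinct full assignments: branch {q3=T, q4=F} (q1, q2, q5) contributes 8 new; branch {q3=T, q4=F} (q1, q2, q5) contributes 0 new; branch {q3=F} (q1, q2, q4, q5) contributes 16 new; branch {q3=F, q4=T} (q1, q2, q5) contributes 0 new; branch {q2=T, q4=T, q5=T} (q1, q3) contributes 2 new; branch {q2=T} (q1, q3, q4, q5) contributes 2 new; branch {q2=T, q3=T} (q1, q4, q5) contributes 0 new. Total: 28.

28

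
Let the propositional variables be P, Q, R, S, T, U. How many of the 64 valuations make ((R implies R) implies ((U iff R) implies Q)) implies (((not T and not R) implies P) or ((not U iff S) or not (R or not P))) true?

61

Initial set: {(((R implies R) implies ((U iff R) implies Q)) implies (((not T and not R) implies P) or ((not U iff S) or not (R or not P))))}.
(((R implies R) implies ((U iff R) implies Q)) implies (((not T and not R) implies P) or ((not U iff S) or not (R or not P)))): β-rule — branch into not ((R implies R) implies ((U iff R) implies Q))  //  (((not T and not R) implies P) or ((not U iff S) or not (R or not P))).
  branch 1 (add not ((R implies R) implies ((U iff R) implies Q))):
    not ((R implies R) implies ((U iff R) implies Q)): α-rule — add (R implies R), not ((U iff R) implies Q).
    not ((U iff R) implies Q): α-rule — add (U iff R), not Q.
    (R implies R): β-rule — branch into not R  //  R.
      branch 1.1 (add not R):
        (U iff R): β-rule — branch into U, R  //  not U, not R.
          branch 1.1.1 (add U, R):
            × closes — contains both R and not R.
          branch 1.1.2 (add not U, not R):
            ○ open, literals {Q=0, R=0, U=0}.
      branch 1.2 (add R):
        (U iff R): β-rule — branch into U, R  //  not U, not R.
          branch 1.2.1 (add U, R):
            ○ open, literals {Q=0, R=1, U=1}.
          branch 1.2.2 (add not U, not R):
            × closes — contains both R and not R.
  branch 2 (add (((not T and not R) implies P) or ((not U iff S) or not (R or not P)))):
    (((not T and not R) implies P) or ((not U iff S) or not (R or not P))): β-rule — branch into ((not T and not R) implies P)  //  ((not U iff S) or not (R or not P)).
      branch 2.1 (add ((not T and not R) implies P)):
        ((not T and not R) implies P): β-rule — branch into not (not T and not R)  //  P.
          branch 2.1.1 (add not (not T and not R)):
            not (not T and not R): β-rule — branch into not not T  //  not not R.
              branch 2.1.1.1 (add not not T):
                ○ open, literals {T=1}.
              branch 2.1.1.2 (add not not R):
                ○ open, literals {R=1}.
          branch 2.1.2 (add P):
            ○ open, literals {P=1}.
      branch 2.2 (add ((not U iff S) or not (R or not P))):
        ((not U iff S) or not (R or not P)): β-rule — branch into (not U iff S)  //  not (R or not P).
          branch 2.2.1 (add (not U iff S)):
            (not U iff S): β-rule — branch into not U, S  //  not not U, not S.
              branch 2.2.1.1 (add not U, S):
                ○ open, literals {S=1, U=0}.
              branch 2.2.1.2 (add not not U, not S):
                ○ open, literals {S=0, U=1}.
          branch 2.2.2 (add not (R or not P)):
            not (R or not P): α-rule — add not R, not not P.
            ○ open, literals {P=1, R=0}.
2 branches closed, 8 open.
Each open branch fixes some atoms; the unmentioned ones are free. Counting distinct full assignments: branch {Q=0, R=0, U=0} (P, S, T) contributes 8 new; branch {Q=0, R=1, U=1} (P, S, T) contributes 8 new; branch {T=1} (P, Q, R, S, U) contributes 24 new; branch {R=1} (P, Q, S, T, U) contributes 12 new; branch {P=1} (Q, R, S, T, U) contributes 6 new; branch {S=1, U=0} (P, Q, R, T) contributes 1 new; branch {S=0, U=1} (P, Q, R, T) contributes 2 new; branch {P=1, R=0} (Q, S, T, U) contributes 0 new. Total: 61.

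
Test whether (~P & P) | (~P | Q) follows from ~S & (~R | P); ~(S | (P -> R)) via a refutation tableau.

No

Initial set: {(~S & (~R | P)); ~(S | (P -> R)); ~((~P & P) | (~P | Q))}.
(~S & (~R | P)): α-rule — add ~S, (~R | P).
~(S | (P -> R)): α-rule — add ~S, ~(P -> R).
~((~P & P) | (~P | Q)): α-rule — add ~(~P & P), ~(~P | Q).
~(P -> R): α-rule — add P, ~R.
~(~P | Q): α-rule — add ~~P, ~Q.
(~R | P): β-rule — branch into ~R  //  P.
  branch 1 (add ~R):
    ~(~P & P): β-rule — branch into ~~P  //  ~P.
      branch 1.1 (add ~~P):
        ○ open, literals {P=1, Q=0, R=0, S=0}.
      branch 1.2 (add ~P):
        × closes — contains both P and ~P.
  branch 2 (add P):
    ~(~P & P): β-rule — branch into ~~P  //  ~P.
      branch 2.1 (add ~~P):
        ○ open, literals {P=1, Q=0, R=0, S=0}.
      branch 2.2 (add ~P):
        × closes — contains both P and ~P.
2 branches closed, 2 open.
An open branch gives a countermodel: P=1, Q=0, R=0, S=0 (unmentioned atoms arbitrary); the premises hold there but the conclusion fails.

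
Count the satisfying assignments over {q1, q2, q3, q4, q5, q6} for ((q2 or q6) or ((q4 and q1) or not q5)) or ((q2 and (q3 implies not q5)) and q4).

58

Initial set: {T (((q2 or q6) or ((q4 and q1) or not q5)) or ((q2 and (q3 implies not q5)) and q4))}.
T (((q2 or q6) or ((q4 and q1) or not q5)) or ((q2 and (q3 implies not q5)) and q4)): β-rule — branch into T ((q2 or q6) or ((q4 and q1) or not q5))  //  T ((q2 and (q3 implies not q5)) and q4).
  branch 1 (add T ((q2 or q6) or ((q4 and q1) or not q5))):
    T ((q2 or q6) or ((q4 and q1) or not q5)): β-rule — branch into T (q2 or q6)  //  T ((q4 and q1) or not q5).
      branch 1.1 (add T (q2 or q6)):
        T (q2 or q6): β-rule — branch into T q2  //  T q6.
          branch 1.1.1 (add T q2):
            ○ open, literals {q2=1}.
          branch 1.1.2 (add T q6):
            ○ open, literals {q6=1}.
      branch 1.2 (add T ((q4 and q1) or not q5)):
        T ((q4 and q1) or not q5): β-rule — branch into T (q4 and q1)  //  T not q5.
          branch 1.2.1 (add T (q4 and q1)):
            T (q4 and q1): α-rule — add T q4, T q1.
            ○ open, literals {q1=1, q4=1}.
          branch 1.2.2 (add T not q5):
            ○ open, literals {q5=0}.
  branch 2 (add T ((q2 and (q3 implies not q5)) and q4)):
    T ((q2 and (q3 implies not q5)) and q4): α-rule — add T (q2 and (q3 implies not q5)), T q4.
    T (q2 and (q3 implies not q5)): α-rule — add T q2, T (q3 implies not q5).
    T (q3 implies not q5): β-rule — branch into F q3  //  T not q5.
      branch 2.1 (add F q3):
        ○ open, literals {q2=1, q3=0, q4=1}.
      branch 2.2 (add T not q5):
        ○ open, literals {q2=1, q4=1, q5=0}.
0 branches closed, 6 open.
Each open branch fixes some atoms; the unmentioned ones are free. Counting distinct full assignments: branch {q2=1} (q1, q3, q4, q5, q6) contributes 32 new; branch {q6=1} (q1, q2, q3, q4, q5) contributes 16 new; branch {q1=1, q4=1} (q2, q3, q5, q6) contributes 4 new; branch {q5=0} (q1, q2, q3, q4, q6) contributes 6 new; branch {q2=1, q3=0, q4=1} (q1, q5, q6) contributes 0 new; branch {q2=1, q4=1, q5=0} (q1, q3, q6) contributes 0 new. Total: 58.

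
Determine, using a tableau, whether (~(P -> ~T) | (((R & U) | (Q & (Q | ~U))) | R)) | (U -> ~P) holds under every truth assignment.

Not valid

Assume the negation and expand:
Initial set: {~((~(P -> ~T) | (((R & U) | (Q & (Q | ~U))) | R)) | (U -> ~P))}.
~((~(P -> ~T) | (((R & U) | (Q & (Q | ~U))) | R)) | (U -> ~P)): α-rule — add ~(~(P -> ~T) | (((R & U) | (Q & (Q | ~U))) | R)), ~(U -> ~P).
~(~(P -> ~T) | (((R & U) | (Q & (Q | ~U))) | R)): α-rule — add ~~(P -> ~T), ~(((R & U) | (Q & (Q | ~U))) | R).
~(U -> ~P): α-rule — add U, ~~P.
~(((R & U) | (Q & (Q | ~U))) | R): α-rule — add ~((R & U) | (Q & (Q | ~U))), ~R.
~((R & U) | (Q & (Q | ~U))): α-rule — add ~(R & U), ~(Q & (Q | ~U)).
~~(P -> ~T): β-rule — branch into ~P  //  ~T.
  branch 1 (add ~P):
    × closes — contains both P and ~P.
  branch 2 (add ~T):
    ~(R & U): β-rule — branch into ~R  //  ~U.
      branch 2.1 (add ~R):
        ~(Q & (Q | ~U)): β-rule — branch into ~Q  //  ~(Q | ~U).
          branch 2.1.1 (add ~Q):
            ○ open, literals {P=T, Q=F, R=F, T=F, U=T}.
          branch 2.1.2 (add ~(Q | ~U)):
            ~(Q | ~U): α-rule — add ~Q, ~~U.
            ○ open, literals {P=T, Q=F, R=F, T=F, U=T}.
      branch 2.2 (add ~U):
        × closes — contains both U and ~U.
2 branches closed, 2 open.
An open branch gives a countermodel: P=T, Q=F, R=F, T=F, U=T (unmentioned atoms arbitrary); under it the original formula is false.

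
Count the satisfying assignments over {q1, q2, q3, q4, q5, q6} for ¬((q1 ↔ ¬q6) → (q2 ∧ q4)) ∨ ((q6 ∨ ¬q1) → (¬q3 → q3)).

46

Initial set: {T (¬((q1 ↔ ¬q6) → (q2 ∧ q4)) ∨ ((q6 ∨ ¬q1) → (¬q3 → q3)))}.
T (¬((q1 ↔ ¬q6) → (q2 ∧ q4)) ∨ ((q6 ∨ ¬q1) → (¬q3 → q3))): β-rule — branch into T ¬((q1 ↔ ¬q6) → (q2 ∧ q4))  //  T ((q6 ∨ ¬q1) → (¬q3 → q3)).
  branch 1 (add T ¬((q1 ↔ ¬q6) → (q2 ∧ q4))):
    T ¬((q1 ↔ ¬q6) → (q2 ∧ q4)): α-rule — add T (q1 ↔ ¬q6), F (q2 ∧ q4).
    T (q1 ↔ ¬q6): β-rule — branch into T q1, T ¬q6  //  F q1, F ¬q6.
      branch 1.1 (add T q1, T ¬q6):
        F (q2 ∧ q4): β-rule — branch into F q2  //  F q4.
          branch 1.1.1 (add F q2):
            ○ open, literals {q1=1, q2=0, q6=0}.
          branch 1.1.2 (add F q4):
            ○ open, literals {q1=1, q4=0, q6=0}.
      branch 1.2 (add F q1, F ¬q6):
        F (q2 ∧ q4): β-rule — branch into F q2  //  F q4.
          branch 1.2.1 (add F q2):
            ○ open, literals {q1=0, q2=0, q6=1}.
          branch 1.2.2 (add F q4):
            ○ open, literals {q1=0, q4=0, q6=1}.
  branch 2 (add T ((q6 ∨ ¬q1) → (¬q3 → q3))):
    T ((q6 ∨ ¬q1) → (¬q3 → q3)): β-rule — branch into F (q6 ∨ ¬q1)  //  T (¬q3 → q3).
      branch 2.1 (add F (q6 ∨ ¬q1)):
        F (q6 ∨ ¬q1): α-rule — add F q6, F ¬q1.
        ○ open, literals {q1=1, q6=0}.
      branch 2.2 (add T (¬q3 → q3)):
        T (¬q3 → q3): β-rule — branch into F ¬q3  //  T q3.
          branch 2.2.1 (add F ¬q3):
            ○ open, literals {q3=1}.
          branch 2.2.2 (add T q3):
            ○ open, literals {q3=1}.
0 branches closed, 7 open.
Each open branch fixes some atoms; the unmentioned ones are free. Counting distinct full assignments: branch {q1=1, q2=0, q6=0} (q3, q4, q5) contributes 8 new; branch {q1=1, q4=0, q6=0} (q2, q3, q5) contributes 4 new; branch {q1=0, q2=0, q6=1} (q3, q4, q5) contributes 8 new; branch {q1=0, q4=0, q6=1} (q2, q3, q5) contributes 4 new; branch {q1=1, q6=0} (q2, q3, q4, q5) contributes 4 new; branch {q3=1} (q1, q2, q4, q5, q6) contributes 18 new; branch {q3=1} (q1, q2, q4, q5, q6) contributes 0 new. Total: 46.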